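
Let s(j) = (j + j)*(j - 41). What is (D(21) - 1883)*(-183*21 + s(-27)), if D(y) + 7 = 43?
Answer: 315837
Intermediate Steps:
D(y) = 36 (D(y) = -7 + 43 = 36)
s(j) = 2*j*(-41 + j) (s(j) = (2*j)*(-41 + j) = 2*j*(-41 + j))
(D(21) - 1883)*(-183*21 + s(-27)) = (36 - 1883)*(-183*21 + 2*(-27)*(-41 - 27)) = -1847*(-3843 + 2*(-27)*(-68)) = -1847*(-3843 + 3672) = -1847*(-171) = 315837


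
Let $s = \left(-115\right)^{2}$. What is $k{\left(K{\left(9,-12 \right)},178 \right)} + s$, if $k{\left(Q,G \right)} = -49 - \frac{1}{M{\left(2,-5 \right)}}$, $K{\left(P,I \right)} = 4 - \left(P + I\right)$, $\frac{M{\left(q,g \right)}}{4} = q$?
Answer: $\frac{105407}{8} \approx 13176.0$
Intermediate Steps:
$M{\left(q,g \right)} = 4 q$
$K{\left(P,I \right)} = 4 - I - P$ ($K{\left(P,I \right)} = 4 - \left(I + P\right) = 4 - I - P$)
$s = 13225$
$k{\left(Q,G \right)} = - \frac{393}{8}$ ($k{\left(Q,G \right)} = -49 - \frac{1}{4 \cdot 2} = -49 - \frac{1}{8} = - \frac{393}{8}$)
$k{\left(K{\left(9,-12 \right)},178 \right)} + s = - \frac{393}{8} + 13225 = \frac{105407}{8}$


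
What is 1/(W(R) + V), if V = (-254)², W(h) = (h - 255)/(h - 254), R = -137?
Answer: 391/25226148 ≈ 1.5500e-5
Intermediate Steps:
W(h) = (-255 + h)/(-254 + h)
V = 64516
1/(W(R) + V) = 1/((-255 - 137)/(-254 - 137) + 64516) = 1/(-392/(-391) + 64516) = 1/(-1/391*(-392) + 64516) = 1/(392/391 + 64516) = 1/(25226148/391) = 391/25226148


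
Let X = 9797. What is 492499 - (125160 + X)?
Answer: 357542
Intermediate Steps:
492499 - (125160 + X) = 492499 - (125160 + 9797) = 492499 - 1*134957 = 492499 - 134957 = 357542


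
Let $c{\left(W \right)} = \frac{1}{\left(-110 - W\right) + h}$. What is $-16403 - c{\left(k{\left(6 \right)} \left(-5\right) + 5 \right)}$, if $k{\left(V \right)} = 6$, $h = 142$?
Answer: $- \frac{934972}{57} \approx -16403.0$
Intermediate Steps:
$c{\left(W \right)} = \frac{1}{32 - W}$ ($c{\left(W \right)} = \frac{1}{\left(-110 - W\right) + 142} = \frac{1}{32 - W}$)
$-16403 - c{\left(k{\left(6 \right)} \left(-5\right) + 5 \right)} = -16403 - - \frac{1}{-32 + \left(6 \left(-5\right) + 5\right)} = -16403 - - \frac{1}{-32 + \left(-30 + 5\right)} = -16403 - - \frac{1}{-32 - 25} = -16403 - - \frac{1}{-57} = -16403 - \left(-1\right) \left(- \frac{1}{57}\right) = -16403 - \frac{1}{57} = - \frac{934972}{57}$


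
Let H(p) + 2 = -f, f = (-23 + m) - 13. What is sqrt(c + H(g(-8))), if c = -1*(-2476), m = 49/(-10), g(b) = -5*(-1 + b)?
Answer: sqrt(251490)/10 ≈ 50.149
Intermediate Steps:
g(b) = 5 - 5*b
m = -49/10 (m = 49*(-1/10) = -49/10 ≈ -4.9000)
c = 2476
f = -409/10 (f = (-23 - 49/10) - 13 = -279/10 - 13 = -409/10 ≈ -40.900)
H(p) = 389/10 (H(p) = -2 - 1*(-409/10) = -2 + 409/10 = 389/10)
sqrt(c + H(g(-8))) = sqrt(2476 + 389/10) = sqrt(25149/10) = sqrt(251490)/10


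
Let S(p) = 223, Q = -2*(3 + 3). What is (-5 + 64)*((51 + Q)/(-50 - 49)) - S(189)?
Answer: -8126/33 ≈ -246.24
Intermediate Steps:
Q = -12 (Q = -2*6 = -12)
(-5 + 64)*((51 + Q)/(-50 - 49)) - S(189) = (-5 + 64)*((51 - 12)/(-50 - 49)) - 1*223 = 59*(39/(-99)) - 223 = 59*(39*(-1/99)) - 223 = 59*(-13/33) - 223 = -767/33 - 223 = -8126/33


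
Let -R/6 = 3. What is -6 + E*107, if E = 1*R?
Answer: -1932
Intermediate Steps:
R = -18 (R = -6*3 = -18)
E = -18 (E = 1*(-18) = -18)
-6 + E*107 = -6 - 18*107 = -6 - 1926 = -1932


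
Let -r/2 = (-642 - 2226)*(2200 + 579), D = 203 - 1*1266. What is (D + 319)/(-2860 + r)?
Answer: -186/3984371 ≈ -4.6682e-5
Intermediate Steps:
D = -1063 (D = 203 - 1266 = -1063)
r = 15940344 (r = -2*(-642 - 2226)*(2200 + 579) = -(-5736)*2779 = -2*(-7970172) = 15940344)
(D + 319)/(-2860 + r) = (-1063 + 319)/(-2860 + 15940344) = -744/15937484 = -744*1/15937484 = -186/3984371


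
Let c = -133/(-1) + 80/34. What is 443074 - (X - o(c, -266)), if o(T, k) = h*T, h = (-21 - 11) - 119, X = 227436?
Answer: 3318395/17 ≈ 1.9520e+5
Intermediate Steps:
h = -151 (h = -32 - 119 = -151)
c = 2301/17 (c = -133*(-1) + 80*(1/34) = 133 + 40/17 = 2301/17 ≈ 135.35)
o(T, k) = -151*T
443074 - (X - o(c, -266)) = 443074 - (227436 - (-151)*2301/17) = 443074 - (227436 - 1*(-347451/17)) = 443074 - (227436 + 347451/17) = 443074 - 1*4213863/17 = 443074 - 4213863/17 = 3318395/17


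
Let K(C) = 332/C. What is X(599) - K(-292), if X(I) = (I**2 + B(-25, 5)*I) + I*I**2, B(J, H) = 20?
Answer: 15716358423/73 ≈ 2.1529e+8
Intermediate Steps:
X(I) = I**2 + I**3 + 20*I (X(I) = (I**2 + 20*I) + I*I**2 = (I**2 + 20*I) + I**3 = I**2 + I**3 + 20*I)
X(599) - K(-292) = 599*(20 + 599 + 599**2) - 332/(-292) = 599*(20 + 599 + 358801) - 332*(-1)/292 = 599*359420 - 1*(-83/73) = 215292580 + 83/73 = 15716358423/73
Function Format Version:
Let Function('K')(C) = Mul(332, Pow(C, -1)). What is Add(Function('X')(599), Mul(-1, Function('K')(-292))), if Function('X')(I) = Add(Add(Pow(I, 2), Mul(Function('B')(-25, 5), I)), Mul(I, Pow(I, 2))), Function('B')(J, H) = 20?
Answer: Rational(15716358423, 73) ≈ 2.1529e+8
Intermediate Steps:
Function('X')(I) = Add(Pow(I, 2), Pow(I, 3), Mul(20, I)) (Function('X')(I) = Add(Add(Pow(I, 2), Mul(20, I)), Mul(I, Pow(I, 2))) = Add(Add(Pow(I, 2), Mul(20, I)), Pow(I, 3)) = Add(Pow(I, 2), Pow(I, 3), Mul(20, I)))
Add(Function('X')(599), Mul(-1, Function('K')(-292))) = Add(Mul(599, Add(20, 599, Pow(599, 2))), Mul(-1, Mul(332, Pow(-292, -1)))) = Add(Mul(599, Add(20, 599, 358801)), Mul(-1, Mul(332, Rational(-1, 292)))) = Add(Mul(599, 359420), Mul(-1, Rational(-83, 73))) = Add(215292580, Rational(83, 73)) = Rational(15716358423, 73)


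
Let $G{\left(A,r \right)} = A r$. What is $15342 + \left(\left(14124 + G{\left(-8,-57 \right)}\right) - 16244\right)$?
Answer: $13678$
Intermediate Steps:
$15342 + \left(\left(14124 + G{\left(-8,-57 \right)}\right) - 16244\right) = 15342 + \left(\left(14124 - -456\right) - 16244\right) = 15342 + \left(\left(14124 + 456\right) - 16244\right) = 15342 + \left(14580 - 16244\right) = 15342 - 1664 = 13678$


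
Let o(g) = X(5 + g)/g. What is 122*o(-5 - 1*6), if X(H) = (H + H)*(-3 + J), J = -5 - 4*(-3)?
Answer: 5856/11 ≈ 532.36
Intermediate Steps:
J = 7 (J = -5 + 12 = 7)
X(H) = 8*H (X(H) = (H + H)*(-3 + 7) = (2*H)*4 = 8*H)
o(g) = (40 + 8*g)/g (o(g) = (8*(5 + g))/g = (40 + 8*g)/g)
122*o(-5 - 1*6) = 122*(8 + 40/(-5 - 1*6)) = 122*(8 + 40/(-5 - 6)) = 122*(8 + 40/(-11)) = 122*(8 + 40*(-1/11)) = 122*(8 - 40/11) = 122*(48/11) = 5856/11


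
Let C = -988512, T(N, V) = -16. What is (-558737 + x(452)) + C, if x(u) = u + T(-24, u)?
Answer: -1546813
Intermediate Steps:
x(u) = -16 + u (x(u) = u - 16 = -16 + u)
(-558737 + x(452)) + C = (-558737 + (-16 + 452)) - 988512 = (-558737 + 436) - 988512 = -558301 - 988512 = -1546813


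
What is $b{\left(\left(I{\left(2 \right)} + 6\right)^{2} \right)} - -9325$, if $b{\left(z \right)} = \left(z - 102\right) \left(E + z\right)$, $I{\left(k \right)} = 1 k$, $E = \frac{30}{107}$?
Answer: $\frac{736411}{107} \approx 6882.3$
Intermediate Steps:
$E = \frac{30}{107}$ ($E = 30 \cdot \frac{1}{107} = \frac{30}{107} \approx 0.28037$)
$I{\left(k \right)} = k$
$b{\left(z \right)} = \left(-102 + z\right) \left(\frac{30}{107} + z\right)$ ($b{\left(z \right)} = \left(z - 102\right) \left(\frac{30}{107} + z\right) = \left(-102 + z\right) \left(\frac{30}{107} + z\right)$)
$b{\left(\left(I{\left(2 \right)} + 6\right)^{2} \right)} - -9325 = \left(- \frac{3060}{107} + \left(\left(2 + 6\right)^{2}\right)^{2} - \frac{10884 \left(2 + 6\right)^{2}}{107}\right) - -9325 = \left(- \frac{3060}{107} + \left(8^{2}\right)^{2} - \frac{10884 \cdot 8^{2}}{107}\right) + 9325 = \left(- \frac{3060}{107} + 64^{2} - \frac{696576}{107}\right) + 9325 = \left(- \frac{3060}{107} + 4096 - \frac{696576}{107}\right) + 9325 = - \frac{261364}{107} + 9325 = \frac{736411}{107}$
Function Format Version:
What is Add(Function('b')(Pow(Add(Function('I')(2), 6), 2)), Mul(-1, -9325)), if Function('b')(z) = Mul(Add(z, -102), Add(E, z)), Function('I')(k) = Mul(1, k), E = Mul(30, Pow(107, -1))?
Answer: Rational(736411, 107) ≈ 6882.3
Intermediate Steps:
E = Rational(30, 107) (E = Mul(30, Rational(1, 107)) = Rational(30, 107) ≈ 0.28037)
Function('I')(k) = k
Function('b')(z) = Mul(Add(-102, z), Add(Rational(30, 107), z)) (Function('b')(z) = Mul(Add(z, -102), Add(Rational(30, 107), z)) = Mul(Add(-102, z), Add(Rational(30, 107), z)))
Add(Function('b')(Pow(Add(Function('I')(2), 6), 2)), Mul(-1, -9325)) = Add(Add(Rational(-3060, 107), Pow(Pow(Add(2, 6), 2), 2), Mul(Rational(-10884, 107), Pow(Add(2, 6), 2))), Mul(-1, -9325)) = Add(Add(Rational(-3060, 107), Pow(Pow(8, 2), 2), Mul(Rational(-10884, 107), Pow(8, 2))), 9325) = Add(Add(Rational(-3060, 107), Pow(64, 2), Mul(Rational(-10884, 107), 64)), 9325) = Add(Add(Rational(-3060, 107), 4096, Rational(-696576, 107)), 9325) = Add(Rational(-261364, 107), 9325) = Rational(736411, 107)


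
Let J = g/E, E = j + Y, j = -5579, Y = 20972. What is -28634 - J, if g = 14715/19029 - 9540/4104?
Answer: -318716722846799/11130709086 ≈ -28634.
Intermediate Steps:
g = -1121725/723102 (g = 14715*(1/19029) - 9540*1/4104 = 4905/6343 - 265/114 = -1121725/723102 ≈ -1.5513)
E = 15393 (E = -5579 + 20972 = 15393)
J = -1121725/11130709086 (J = -1121725/723102/15393 = -1121725/723102*1/15393 = -1121725/11130709086 ≈ -0.00010078)
-28634 - J = -28634 - 1*(-1121725/11130709086) = -28634 + 1121725/11130709086 = -318716722846799/11130709086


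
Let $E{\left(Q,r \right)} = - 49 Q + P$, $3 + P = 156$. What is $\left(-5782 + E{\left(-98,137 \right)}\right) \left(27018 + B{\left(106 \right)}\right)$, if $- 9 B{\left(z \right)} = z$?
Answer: $- \frac{201007312}{9} \approx -2.2334 \cdot 10^{7}$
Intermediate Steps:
$P = 153$ ($P = -3 + 156 = 153$)
$E{\left(Q,r \right)} = 153 - 49 Q$ ($E{\left(Q,r \right)} = - 49 Q + 153 = 153 - 49 Q$)
$B{\left(z \right)} = - \frac{z}{9}$
$\left(-5782 + E{\left(-98,137 \right)}\right) \left(27018 + B{\left(106 \right)}\right) = \left(-5782 + \left(153 - -4802\right)\right) \left(27018 - \frac{106}{9}\right) = \left(-5782 + \left(153 + 4802\right)\right) \left(27018 - \frac{106}{9}\right) = \left(-5782 + 4955\right) \frac{243056}{9} = \left(-827\right) \frac{243056}{9} = - \frac{201007312}{9}$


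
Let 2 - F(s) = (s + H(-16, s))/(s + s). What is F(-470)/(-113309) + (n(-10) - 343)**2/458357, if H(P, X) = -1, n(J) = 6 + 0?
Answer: 12095640606727/48819814914220 ≈ 0.24776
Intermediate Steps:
n(J) = 6
F(s) = 2 - (-1 + s)/(2*s) (F(s) = 2 - (s - 1)/(s + s) = 2 - (-1 + s)/(2*s))
F(-470)/(-113309) + (n(-10) - 343)**2/458357 = ((1/2)*(1 + 3*(-470))/(-470))/(-113309) + (6 - 343)**2/458357 = ((1/2)*(-1/470)*(1 - 1410))*(-1/113309) + (-337)**2*(1/458357) = ((1/2)*(-1/470)*(-1409))*(-1/113309) + 113569*(1/458357) = (1409/940)*(-1/113309) + 113569/458357 = -1409/106510460 + 113569/458357 = 12095640606727/48819814914220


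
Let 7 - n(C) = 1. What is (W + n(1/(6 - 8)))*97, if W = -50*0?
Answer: 582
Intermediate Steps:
n(C) = 6 (n(C) = 7 - 1*1 = 7 - 1 = 6)
W = 0
(W + n(1/(6 - 8)))*97 = (0 + 6)*97 = 6*97 = 582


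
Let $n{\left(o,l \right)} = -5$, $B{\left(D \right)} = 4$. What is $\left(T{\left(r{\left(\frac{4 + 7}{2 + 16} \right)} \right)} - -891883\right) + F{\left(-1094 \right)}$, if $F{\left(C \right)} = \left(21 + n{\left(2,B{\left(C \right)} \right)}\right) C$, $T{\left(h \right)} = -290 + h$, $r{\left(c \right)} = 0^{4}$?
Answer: $874089$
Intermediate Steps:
$r{\left(c \right)} = 0$
$F{\left(C \right)} = 16 C$ ($F{\left(C \right)} = \left(21 - 5\right) C = 16 C$)
$\left(T{\left(r{\left(\frac{4 + 7}{2 + 16} \right)} \right)} - -891883\right) + F{\left(-1094 \right)} = \left(\left(-290 + 0\right) - -891883\right) + 16 \left(-1094\right) = \left(-290 + 891883\right) - 17504 = 891593 - 17504 = 874089$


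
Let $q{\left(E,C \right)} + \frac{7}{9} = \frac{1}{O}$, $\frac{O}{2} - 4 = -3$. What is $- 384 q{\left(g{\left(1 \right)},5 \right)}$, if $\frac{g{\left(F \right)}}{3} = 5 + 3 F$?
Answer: $\frac{320}{3} \approx 106.67$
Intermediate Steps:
$O = 2$ ($O = 8 + 2 \left(-3\right) = 8 - 6 = 2$)
$g{\left(F \right)} = 15 + 9 F$ ($g{\left(F \right)} = 3 \left(5 + 3 F\right) = 15 + 9 F$)
$q{\left(E,C \right)} = - \frac{5}{18}$ ($q{\left(E,C \right)} = - \frac{7}{9} + \frac{1}{2} = - \frac{5}{18}$)
$- 384 q{\left(g{\left(1 \right)},5 \right)} = \left(-384\right) \left(- \frac{5}{18}\right) = \frac{320}{3}$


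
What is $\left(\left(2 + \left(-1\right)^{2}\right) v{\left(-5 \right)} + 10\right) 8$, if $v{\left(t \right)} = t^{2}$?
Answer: $680$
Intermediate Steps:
$\left(\left(2 + \left(-1\right)^{2}\right) v{\left(-5 \right)} + 10\right) 8 = \left(\left(2 + \left(-1\right)^{2}\right) \left(-5\right)^{2} + 10\right) 8 = \left(\left(2 + 1\right) 25 + 10\right) 8 = \left(3 \cdot 25 + 10\right) 8 = \left(75 + 10\right) 8 = 85 \cdot 8 = 680$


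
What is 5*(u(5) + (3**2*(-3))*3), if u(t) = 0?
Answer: -405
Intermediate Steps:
5*(u(5) + (3**2*(-3))*3) = 5*(0 + (3**2*(-3))*3) = 5*(0 + (9*(-3))*3) = 5*(0 - 27*3) = 5*(0 - 81) = 5*(-81) = -405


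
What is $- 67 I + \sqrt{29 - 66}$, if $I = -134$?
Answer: $8978 + i \sqrt{37} \approx 8978.0 + 6.0828 i$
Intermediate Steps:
$- 67 I + \sqrt{29 - 66} = \left(-67\right) \left(-134\right) + \sqrt{29 - 66} = 8978 + \sqrt{-37} = 8978 + i \sqrt{37}$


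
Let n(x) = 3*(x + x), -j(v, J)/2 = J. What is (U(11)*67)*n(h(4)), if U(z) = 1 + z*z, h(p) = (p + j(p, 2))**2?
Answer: 0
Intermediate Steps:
j(v, J) = -2*J
h(p) = (-4 + p)**2 (h(p) = (p - 2*2)**2 = (p - 4)**2 = (-4 + p)**2)
n(x) = 6*x (n(x) = 3*(2*x) = 6*x)
U(z) = 1 + z**2
(U(11)*67)*n(h(4)) = ((1 + 11**2)*67)*(6*(-4 + 4)**2) = ((1 + 121)*67)*(6*0**2) = (122*67)*(6*0) = 8174*0 = 0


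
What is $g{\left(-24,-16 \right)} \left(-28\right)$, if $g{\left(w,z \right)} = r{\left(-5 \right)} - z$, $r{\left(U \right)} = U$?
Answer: $-308$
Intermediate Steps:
$g{\left(w,z \right)} = -5 - z$
$g{\left(-24,-16 \right)} \left(-28\right) = \left(-5 - -16\right) \left(-28\right) = \left(-5 + 16\right) \left(-28\right) = 11 \left(-28\right) = -308$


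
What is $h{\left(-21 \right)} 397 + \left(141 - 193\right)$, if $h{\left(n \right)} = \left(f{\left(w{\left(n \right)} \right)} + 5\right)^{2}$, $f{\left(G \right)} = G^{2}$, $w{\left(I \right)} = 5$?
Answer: $357248$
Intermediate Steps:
$h{\left(n \right)} = 900$ ($h{\left(n \right)} = \left(5^{2} + 5\right)^{2} = \left(25 + 5\right)^{2} = 30^{2} = 900$)
$h{\left(-21 \right)} 397 + \left(141 - 193\right) = 900 \cdot 397 + \left(141 - 193\right) = 357300 + \left(141 - 193\right) = 357300 - 52 = 357248$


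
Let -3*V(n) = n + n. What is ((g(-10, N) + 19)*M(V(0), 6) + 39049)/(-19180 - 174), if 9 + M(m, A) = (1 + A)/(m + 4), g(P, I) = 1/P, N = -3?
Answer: -1556479/774160 ≈ -2.0105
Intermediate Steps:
V(n) = -2*n/3 (V(n) = -(n + n)/3 = -2*n/3)
M(m, A) = -9 + (1 + A)/(4 + m) (M(m, A) = -9 + (1 + A)/(m + 4) = -9 + (1 + A)/(4 + m))
((g(-10, N) + 19)*M(V(0), 6) + 39049)/(-19180 - 174) = ((1/(-10) + 19)*((-35 + 6 - (-6)*0)/(4 - 2/3*0)) + 39049)/(-19180 - 174) = ((-1/10 + 19)*((-35 + 6 - 9*0)/(4 + 0)) + 39049)/(-19354) = (189*((-35 + 6 + 0)/4)/10 + 39049)*(-1/19354) = (189*((1/4)*(-29))/10 + 39049)*(-1/19354) = ((189/10)*(-29/4) + 39049)*(-1/19354) = (-5481/40 + 39049)*(-1/19354) = (1556479/40)*(-1/19354) = -1556479/774160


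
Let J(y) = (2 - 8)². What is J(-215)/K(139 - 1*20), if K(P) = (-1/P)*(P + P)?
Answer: -18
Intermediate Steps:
J(y) = 36 (J(y) = (-6)² = 36)
K(P) = -2 (K(P) = (-1/P)*(2*P) = -2)
J(-215)/K(139 - 1*20) = 36/(-2) = 36*(-½) = -18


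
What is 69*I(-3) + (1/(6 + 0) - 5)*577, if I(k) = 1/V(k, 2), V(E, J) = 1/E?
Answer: -17975/6 ≈ -2995.8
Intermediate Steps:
I(k) = k (I(k) = 1/(1/k) = k)
69*I(-3) + (1/(6 + 0) - 5)*577 = 69*(-3) + (1/(6 + 0) - 5)*577 = -207 + (1/6 - 5)*577 = -207 + (⅙ - 5)*577 = -207 - 29/6*577 = -207 - 16733/6 = -17975/6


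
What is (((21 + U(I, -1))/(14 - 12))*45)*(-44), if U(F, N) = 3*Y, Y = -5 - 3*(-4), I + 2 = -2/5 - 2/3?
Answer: -41580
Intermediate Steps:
I = -46/15 (I = -2 + (-2/5 - 2/3) = -2 + (-2*⅕ - 2*⅓) = -2 + (-⅖ - ⅔) = -2 - 16/15 = -46/15 ≈ -3.0667)
Y = 7 (Y = -5 + 12 = 7)
U(F, N) = 21 (U(F, N) = 3*7 = 21)
(((21 + U(I, -1))/(14 - 12))*45)*(-44) = (((21 + 21)/(14 - 12))*45)*(-44) = ((42/2)*45)*(-44) = ((42*(½))*45)*(-44) = (21*45)*(-44) = 945*(-44) = -41580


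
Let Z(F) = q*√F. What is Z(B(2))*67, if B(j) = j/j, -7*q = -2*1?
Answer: 134/7 ≈ 19.143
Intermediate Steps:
q = 2/7 (q = -(-2)/7 = -⅐*(-2) = 2/7 ≈ 0.28571)
B(j) = 1
Z(F) = 2*√F/7
Z(B(2))*67 = (2*√1/7)*67 = ((2/7)*1)*67 = (2/7)*67 = 134/7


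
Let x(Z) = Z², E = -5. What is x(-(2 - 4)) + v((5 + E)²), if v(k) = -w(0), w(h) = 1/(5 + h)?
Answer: 19/5 ≈ 3.8000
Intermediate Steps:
v(k) = -⅕ (v(k) = -1/(5 + 0) = -1/5 = -1*⅕ = -⅕)
x(-(2 - 4)) + v((5 + E)²) = (-(2 - 4))² - ⅕ = (-1*(-2))² - ⅕ = 2² - ⅕ = 4 - ⅕ = 19/5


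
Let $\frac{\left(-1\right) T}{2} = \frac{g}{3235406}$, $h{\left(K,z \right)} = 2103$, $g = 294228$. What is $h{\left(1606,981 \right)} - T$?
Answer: $\frac{3402323637}{1617703} \approx 2103.2$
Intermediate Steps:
$T = - \frac{294228}{1617703}$ ($T = - 2 \cdot \frac{294228}{3235406} = - 2 \cdot 294228 \cdot \frac{1}{3235406} = \left(-2\right) \frac{147114}{1617703} = - \frac{294228}{1617703} \approx -0.18188$)
$h{\left(1606,981 \right)} - T = 2103 - - \frac{294228}{1617703} = 2103 + \frac{294228}{1617703} = \frac{3402323637}{1617703}$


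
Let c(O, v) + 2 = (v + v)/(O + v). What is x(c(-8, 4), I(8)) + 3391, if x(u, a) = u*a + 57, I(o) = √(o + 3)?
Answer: 3448 - 4*√11 ≈ 3434.7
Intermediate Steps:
I(o) = √(3 + o)
c(O, v) = -2 + 2*v/(O + v) (c(O, v) = -2 + (v + v)/(O + v) = -2 + (2*v)/(O + v) = -2 + 2*v/(O + v))
x(u, a) = 57 + a*u (x(u, a) = a*u + 57 = 57 + a*u)
x(c(-8, 4), I(8)) + 3391 = (57 + √(3 + 8)*(-2*(-8)/(-8 + 4))) + 3391 = (57 + √11*(-2*(-8)/(-4))) + 3391 = (57 + √11*(-2*(-8)*(-¼))) + 3391 = (57 + √11*(-4)) + 3391 = (57 - 4*√11) + 3391 = 3448 - 4*√11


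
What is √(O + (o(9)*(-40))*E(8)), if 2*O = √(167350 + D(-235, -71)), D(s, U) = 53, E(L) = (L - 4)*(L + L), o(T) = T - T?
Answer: √2*167403^(¼)/2 ≈ 14.303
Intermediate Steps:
o(T) = 0
E(L) = 2*L*(-4 + L) (E(L) = (-4 + L)*(2*L) = 2*L*(-4 + L))
O = √167403/2 (O = √(167350 + 53)/2 = √167403/2 ≈ 204.57)
√(O + (o(9)*(-40))*E(8)) = √(√167403/2 + (0*(-40))*(2*8*(-4 + 8))) = √(√167403/2 + 0*(2*8*4)) = √(√167403/2 + 0*64) = √(√167403/2 + 0) = √(√167403/2) = √2*167403^(¼)/2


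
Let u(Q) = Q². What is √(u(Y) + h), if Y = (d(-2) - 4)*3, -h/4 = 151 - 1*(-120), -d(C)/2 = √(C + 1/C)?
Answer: √(-1030 + 72*I*√10) ≈ 3.526 + 32.287*I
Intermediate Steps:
d(C) = -2*√(C + 1/C)
h = -1084 (h = -4*(151 - 1*(-120)) = -4*(151 + 120) = -4*271 = -1084)
Y = -12 - 3*I*√10 (Y = (-2*√(-2 + 1/(-2)) - 4)*3 = (-2*√(-2 - ½) - 4)*3 = (-I*√10 - 4)*3 = (-4 - I*√10)*3 = -12 - 3*I*√10 ≈ -12.0 - 9.4868*I)
√(u(Y) + h) = √((-12 - 3*I*√10)² - 1084) = √(-1084 + (-12 - 3*I*√10)²)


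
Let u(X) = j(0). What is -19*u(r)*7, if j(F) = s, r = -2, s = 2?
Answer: -266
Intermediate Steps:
j(F) = 2
u(X) = 2
-19*u(r)*7 = -19*2*7 = -38*7 = -266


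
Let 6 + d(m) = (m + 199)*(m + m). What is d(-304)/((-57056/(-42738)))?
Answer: 682034373/14264 ≈ 47815.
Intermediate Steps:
d(m) = -6 + 2*m*(199 + m) (d(m) = -6 + (m + 199)*(m + m) = -6 + (199 + m)*(2*m) = -6 + 2*m*(199 + m))
d(-304)/((-57056/(-42738))) = (-6 + 2*(-304)**2 + 398*(-304))/((-57056/(-42738))) = (-6 + 2*92416 - 120992)/((-57056*(-1/42738))) = (-6 + 184832 - 120992)/(28528/21369) = 63834*(21369/28528) = 682034373/14264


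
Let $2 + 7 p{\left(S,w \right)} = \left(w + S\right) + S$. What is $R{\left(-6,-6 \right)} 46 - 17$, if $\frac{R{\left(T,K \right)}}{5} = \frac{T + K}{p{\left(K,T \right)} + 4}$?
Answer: $-2432$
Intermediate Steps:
$p{\left(S,w \right)} = - \frac{2}{7} + \frac{w}{7} + \frac{2 S}{7}$ ($p{\left(S,w \right)} = - \frac{2}{7} + \frac{\left(w + S\right) + S}{7} = - \frac{2}{7} + \frac{\left(S + w\right) + S}{7} = - \frac{2}{7} + \frac{w + 2 S}{7} = - \frac{2}{7} + \left(\frac{w}{7} + \frac{2 S}{7}\right) = - \frac{2}{7} + \frac{w}{7} + \frac{2 S}{7}$)
$R{\left(T,K \right)} = \frac{5 \left(K + T\right)}{\frac{26}{7} + \frac{T}{7} + \frac{2 K}{7}}$ ($R{\left(T,K \right)} = 5 \frac{T + K}{\left(- \frac{2}{7} + \frac{T}{7} + \frac{2 K}{7}\right) + 4} = 5 \frac{K + T}{\frac{26}{7} + \frac{T}{7} + \frac{2 K}{7}} = \frac{5 \left(K + T\right)}{\frac{26}{7} + \frac{T}{7} + \frac{2 K}{7}}$)
$R{\left(-6,-6 \right)} 46 - 17 = \frac{35 \left(-6 - 6\right)}{26 - 6 + 2 \left(-6\right)} 46 - 17 = 35 \frac{1}{26 - 6 - 12} \left(-12\right) 46 - 17 = 35 \cdot \frac{1}{8} \left(-12\right) 46 - 17 = \left(- \frac{105}{2}\right) 46 - 17 = -2415 - 17 = -2432$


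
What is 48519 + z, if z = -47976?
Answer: 543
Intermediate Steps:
48519 + z = 48519 - 47976 = 543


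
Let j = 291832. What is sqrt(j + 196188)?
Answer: 2*sqrt(122005) ≈ 698.58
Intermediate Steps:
sqrt(j + 196188) = sqrt(291832 + 196188) = sqrt(488020) = 2*sqrt(122005)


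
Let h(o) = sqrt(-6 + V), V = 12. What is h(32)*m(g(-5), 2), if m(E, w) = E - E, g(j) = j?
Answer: 0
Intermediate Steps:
m(E, w) = 0
h(o) = sqrt(6) (h(o) = sqrt(-6 + 12) = sqrt(6))
h(32)*m(g(-5), 2) = sqrt(6)*0 = 0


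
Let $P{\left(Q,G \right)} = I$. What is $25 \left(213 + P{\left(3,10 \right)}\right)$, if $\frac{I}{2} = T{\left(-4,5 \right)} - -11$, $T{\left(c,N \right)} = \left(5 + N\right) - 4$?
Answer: $6175$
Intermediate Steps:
$T{\left(c,N \right)} = 1 + N$
$I = 34$ ($I = 2 \left(\left(1 + 5\right) - -11\right) = 2 \left(6 + 11\right) = 2 \cdot 17 = 34$)
$P{\left(Q,G \right)} = 34$
$25 \left(213 + P{\left(3,10 \right)}\right) = 25 \left(213 + 34\right) = 25 \cdot 247 = 6175$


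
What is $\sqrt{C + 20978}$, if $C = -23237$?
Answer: $3 i \sqrt{251} \approx 47.529 i$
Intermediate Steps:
$\sqrt{C + 20978} = \sqrt{-23237 + 20978} = \sqrt{-2259} = 3 i \sqrt{251}$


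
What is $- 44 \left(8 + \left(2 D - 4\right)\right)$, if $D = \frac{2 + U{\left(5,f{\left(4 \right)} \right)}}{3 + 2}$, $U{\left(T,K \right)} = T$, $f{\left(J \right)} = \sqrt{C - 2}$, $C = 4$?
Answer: $- \frac{1496}{5} \approx -299.2$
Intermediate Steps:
$f{\left(J \right)} = \sqrt{2}$ ($f{\left(J \right)} = \sqrt{4 - 2} = \sqrt{2}$)
$D = \frac{7}{5}$ ($D = \frac{2 + 5}{3 + 2} = \frac{7}{5} \approx 1.4$)
$- 44 \left(8 + \left(2 D - 4\right)\right) = - 44 \left(8 + \left(2 \cdot \frac{7}{5} - 4\right)\right) = - 44 \left(8 + \left(\frac{14}{5} - 4\right)\right) = - 44 \left(8 - \frac{6}{5}\right) = \left(-44\right) \frac{34}{5} = - \frac{1496}{5}$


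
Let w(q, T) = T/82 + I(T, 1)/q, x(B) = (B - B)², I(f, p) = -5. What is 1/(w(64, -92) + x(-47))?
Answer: -2624/3149 ≈ -0.83328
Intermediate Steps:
x(B) = 0 (x(B) = 0² = 0)
w(q, T) = -5/q + T/82 (w(q, T) = T/82 - 5/q = -5/q + T/82)
1/(w(64, -92) + x(-47)) = 1/((-5/64 + (1/82)*(-92)) + 0) = 1/((-5*1/64 - 46/41) + 0) = 1/((-5/64 - 46/41) + 0) = 1/(-3149/2624 + 0) = 1/(-3149/2624) = -2624/3149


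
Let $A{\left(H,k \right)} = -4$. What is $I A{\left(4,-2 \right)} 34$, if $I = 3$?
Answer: $-408$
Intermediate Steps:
$I A{\left(4,-2 \right)} 34 = 3 \left(-4\right) 34 = \left(-12\right) 34 = -408$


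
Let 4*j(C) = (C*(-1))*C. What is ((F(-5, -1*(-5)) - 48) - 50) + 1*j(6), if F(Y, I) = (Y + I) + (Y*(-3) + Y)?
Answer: -97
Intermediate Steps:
F(Y, I) = I - Y (F(Y, I) = (I + Y) + (-3*Y + Y) = (I + Y) - 2*Y = I - Y)
j(C) = -C**2/4 (j(C) = ((C*(-1))*C)/4 = ((-C)*C)/4 = (-C**2)/4 = -C**2/4)
((F(-5, -1*(-5)) - 48) - 50) + 1*j(6) = (((-1*(-5) - 1*(-5)) - 48) - 50) + 1*(-1/4*6**2) = (((5 + 5) - 48) - 50) + 1*(-1/4*36) = ((10 - 48) - 50) + 1*(-9) = (-38 - 50) - 9 = -88 - 9 = -97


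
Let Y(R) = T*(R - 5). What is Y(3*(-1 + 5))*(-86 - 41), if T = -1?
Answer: 889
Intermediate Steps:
Y(R) = 5 - R (Y(R) = -(R - 5) = -(-5 + R) = 5 - R)
Y(3*(-1 + 5))*(-86 - 41) = (5 - 3*(-1 + 5))*(-86 - 41) = (5 - 3*4)*(-127) = (5 - 1*12)*(-127) = (5 - 12)*(-127) = -7*(-127) = 889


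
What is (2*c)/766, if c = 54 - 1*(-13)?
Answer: 67/383 ≈ 0.17493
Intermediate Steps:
c = 67 (c = 54 + 13 = 67)
(2*c)/766 = (2*67)/766 = 134*(1/766) = 67/383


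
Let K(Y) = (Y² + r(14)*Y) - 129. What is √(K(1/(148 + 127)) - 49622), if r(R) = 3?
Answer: I*√3762418549/275 ≈ 223.05*I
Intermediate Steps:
K(Y) = -129 + Y² + 3*Y (K(Y) = (Y² + 3*Y) - 129 = -129 + Y² + 3*Y)
√(K(1/(148 + 127)) - 49622) = √((-129 + (1/(148 + 127))² + 3/(148 + 127)) - 49622) = √((-129 + (1/275)² + 3/275) - 49622) = √((-129 + (1/275)² + 3*(1/275)) - 49622) = √((-129 + 1/75625 + 3/275) - 49622) = √(-9754799/75625 - 49622) = √(-3762418549/75625) = I*√3762418549/275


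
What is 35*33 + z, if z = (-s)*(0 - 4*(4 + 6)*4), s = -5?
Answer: 355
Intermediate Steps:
z = -800 (z = (-1*(-5))*(0 - 4*(4 + 6)*4) = 5*(0 - 4*10*4) = 5*(0 - 40*4) = 5*(0 - 160) = 5*(-160) = -800)
35*33 + z = 35*33 - 800 = 1155 - 800 = 355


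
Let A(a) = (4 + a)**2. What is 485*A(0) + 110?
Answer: 7870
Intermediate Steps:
485*A(0) + 110 = 485*(4 + 0)**2 + 110 = 485*4**2 + 110 = 485*16 + 110 = 7760 + 110 = 7870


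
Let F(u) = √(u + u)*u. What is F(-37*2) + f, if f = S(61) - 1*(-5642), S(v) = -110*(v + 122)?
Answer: -14488 - 148*I*√37 ≈ -14488.0 - 900.25*I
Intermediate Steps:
S(v) = -13420 - 110*v (S(v) = -110*(122 + v) = -13420 - 110*v)
F(u) = √2*u^(3/2) (F(u) = √(2*u)*u = (√2*√u)*u = √2*u^(3/2))
f = -14488 (f = (-13420 - 110*61) - 1*(-5642) = (-13420 - 6710) + 5642 = -20130 + 5642 = -14488)
F(-37*2) + f = √2*(-37*2)^(3/2) - 14488 = √2*(-74)^(3/2) - 14488 = √2*(-74*I*√74) - 14488 = -148*I*√37 - 14488 = -14488 - 148*I*√37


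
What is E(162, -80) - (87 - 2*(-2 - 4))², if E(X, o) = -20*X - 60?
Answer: -13101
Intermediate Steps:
E(X, o) = -60 - 20*X
E(162, -80) - (87 - 2*(-2 - 4))² = (-60 - 20*162) - (87 - 2*(-2 - 4))² = (-60 - 3240) - (87 - 2*(-6))² = -3300 - (87 + 12)² = -3300 - 1*99² = -3300 - 1*9801 = -3300 - 9801 = -13101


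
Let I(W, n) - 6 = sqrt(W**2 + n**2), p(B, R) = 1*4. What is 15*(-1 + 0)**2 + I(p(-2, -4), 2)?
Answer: 21 + 2*sqrt(5) ≈ 25.472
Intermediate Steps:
p(B, R) = 4
I(W, n) = 6 + sqrt(W**2 + n**2)
15*(-1 + 0)**2 + I(p(-2, -4), 2) = 15*(-1 + 0)**2 + (6 + sqrt(4**2 + 2**2)) = 15*(-1)**2 + (6 + sqrt(16 + 4)) = 15*1 + (6 + sqrt(20)) = 15 + (6 + 2*sqrt(5)) = 21 + 2*sqrt(5)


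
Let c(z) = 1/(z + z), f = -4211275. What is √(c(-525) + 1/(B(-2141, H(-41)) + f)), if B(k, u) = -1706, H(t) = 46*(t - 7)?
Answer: I*√9205587241102/98302890 ≈ 0.030865*I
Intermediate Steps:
H(t) = -322 + 46*t (H(t) = 46*(-7 + t) = -322 + 46*t)
c(z) = 1/(2*z)
√(c(-525) + 1/(B(-2141, H(-41)) + f)) = √((½)/(-525) + 1/(-1706 - 4211275)) = √((½)*(-1/525) + 1/(-4212981)) = √(-1/1050 - 1/4212981) = √(-1404677/1474543350) = I*√9205587241102/98302890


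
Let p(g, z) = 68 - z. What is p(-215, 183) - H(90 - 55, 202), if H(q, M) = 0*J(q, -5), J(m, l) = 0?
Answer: -115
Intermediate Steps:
H(q, M) = 0 (H(q, M) = 0*0 = 0)
p(-215, 183) - H(90 - 55, 202) = (68 - 1*183) - 1*0 = (68 - 183) + 0 = -115 + 0 = -115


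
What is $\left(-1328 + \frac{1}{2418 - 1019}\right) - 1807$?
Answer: $- \frac{4385864}{1399} \approx -3135.0$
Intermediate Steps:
$\left(-1328 + \frac{1}{2418 - 1019}\right) - 1807 = \left(-1328 + \frac{1}{1399}\right) - 1807 = - \frac{1857871}{1399} - 1807 = - \frac{4385864}{1399}$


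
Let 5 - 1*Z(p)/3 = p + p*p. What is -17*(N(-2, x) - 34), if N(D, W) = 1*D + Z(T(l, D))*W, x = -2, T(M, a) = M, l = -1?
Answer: 1122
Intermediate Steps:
Z(p) = 15 - 3*p - 3*p² (Z(p) = 15 - 3*(p + p*p) = 15 - 3*(p + p²) = 15 + (-3*p - 3*p²) = 15 - 3*p - 3*p²)
N(D, W) = D + 15*W (N(D, W) = 1*D + (15 - 3*(-1) - 3*(-1)²)*W = D + (15 + 3 - 3*1)*W = D + (15 + 3 - 3)*W = D + 15*W)
-17*(N(-2, x) - 34) = -17*((-2 + 15*(-2)) - 34) = -17*((-2 - 30) - 34) = -17*(-32 - 34) = -17*(-66) = 1122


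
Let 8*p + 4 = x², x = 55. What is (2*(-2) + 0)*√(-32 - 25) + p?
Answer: 3021/8 - 4*I*√57 ≈ 377.63 - 30.199*I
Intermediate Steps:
p = 3021/8 (p = -½ + (⅛)*55² = -½ + (⅛)*3025 = -½ + 3025/8 = 3021/8 ≈ 377.63)
(2*(-2) + 0)*√(-32 - 25) + p = (2*(-2) + 0)*√(-32 - 25) + 3021/8 = (-4 + 0)*√(-57) + 3021/8 = -4*I*√57 + 3021/8 = 3021/8 - 4*I*√57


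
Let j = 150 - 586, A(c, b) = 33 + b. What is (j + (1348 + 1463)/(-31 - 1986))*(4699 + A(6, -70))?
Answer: -4112923626/2017 ≈ -2.0391e+6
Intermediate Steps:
j = -436
(j + (1348 + 1463)/(-31 - 1986))*(4699 + A(6, -70)) = (-436 + (1348 + 1463)/(-31 - 1986))*(4699 + (33 - 70)) = (-436 + 2811/(-2017))*(4699 - 37) = (-436 + 2811*(-1/2017))*4662 = (-436 - 2811/2017)*4662 = -882223/2017*4662 = -4112923626/2017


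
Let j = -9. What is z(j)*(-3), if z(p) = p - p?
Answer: 0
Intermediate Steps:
z(p) = 0
z(j)*(-3) = 0*(-3) = 0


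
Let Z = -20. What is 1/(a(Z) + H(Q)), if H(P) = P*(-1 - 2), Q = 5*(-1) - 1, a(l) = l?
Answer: -1/2 ≈ -0.50000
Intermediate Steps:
Q = -6 (Q = -5 - 1 = -6)
H(P) = -3*P (H(P) = P*(-3) = -3*P)
1/(a(Z) + H(Q)) = 1/(-20 - 3*(-6)) = 1/(-20 + 18) = 1/(-2) = -1/2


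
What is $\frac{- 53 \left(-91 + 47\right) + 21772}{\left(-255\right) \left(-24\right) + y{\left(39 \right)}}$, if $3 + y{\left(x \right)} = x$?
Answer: $\frac{6026}{1539} \approx 3.9155$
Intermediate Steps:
$y{\left(x \right)} = -3 + x$
$\frac{- 53 \left(-91 + 47\right) + 21772}{\left(-255\right) \left(-24\right) + y{\left(39 \right)}} = \frac{- 53 \left(-91 + 47\right) + 21772}{\left(-255\right) \left(-24\right) + \left(-3 + 39\right)} = \frac{\left(-53\right) \left(-44\right) + 21772}{6120 + 36} = \frac{2332 + 21772}{6156} = 24104 \cdot \frac{1}{6156} = \frac{6026}{1539}$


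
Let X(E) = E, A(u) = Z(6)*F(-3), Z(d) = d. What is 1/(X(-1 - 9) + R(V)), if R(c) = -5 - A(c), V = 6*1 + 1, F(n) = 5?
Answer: -1/45 ≈ -0.022222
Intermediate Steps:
V = 7 (V = 6 + 1 = 7)
A(u) = 30 (A(u) = 6*5 = 30)
R(c) = -35 (R(c) = -5 - 1*30 = -5 - 30 = -35)
1/(X(-1 - 9) + R(V)) = 1/((-1 - 9) - 35) = 1/(-10 - 35) = 1/(-45) = -1/45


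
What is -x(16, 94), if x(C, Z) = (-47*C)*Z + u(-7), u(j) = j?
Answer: 70695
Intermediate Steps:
x(C, Z) = -7 - 47*C*Z (x(C, Z) = (-47*C)*Z - 7 = -47*C*Z - 7 = -7 - 47*C*Z)
-x(16, 94) = -(-7 - 47*16*94) = -(-7 - 70688) = -1*(-70695) = 70695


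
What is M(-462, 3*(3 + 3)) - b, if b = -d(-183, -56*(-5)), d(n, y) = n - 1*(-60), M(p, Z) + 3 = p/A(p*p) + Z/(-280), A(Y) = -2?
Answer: 14691/140 ≈ 104.94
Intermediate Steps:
M(p, Z) = -3 - p/2 - Z/280 (M(p, Z) = -3 + (p/(-2) + Z/(-280)) = -3 + (p*(-½) + Z*(-1/280)) = -3 + (-p/2 - Z/280) = -3 - p/2 - Z/280)
d(n, y) = 60 + n (d(n, y) = n + 60 = 60 + n)
b = 123 (b = -(60 - 183) = -1*(-123) = 123)
M(-462, 3*(3 + 3)) - b = (-3 - ½*(-462) - 3*(3 + 3)/280) - 1*123 = (-3 + 231 - 3*6/280) - 123 = (-3 + 231 - 1/280*18) - 123 = (-3 + 231 - 9/140) - 123 = 31911/140 - 123 = 14691/140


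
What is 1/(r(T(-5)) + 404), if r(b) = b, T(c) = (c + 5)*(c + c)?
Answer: 1/404 ≈ 0.0024752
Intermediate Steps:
T(c) = 2*c*(5 + c) (T(c) = (5 + c)*(2*c) = 2*c*(5 + c))
1/(r(T(-5)) + 404) = 1/(2*(-5)*(5 - 5) + 404) = 1/(2*(-5)*0 + 404) = 1/(0 + 404) = 1/404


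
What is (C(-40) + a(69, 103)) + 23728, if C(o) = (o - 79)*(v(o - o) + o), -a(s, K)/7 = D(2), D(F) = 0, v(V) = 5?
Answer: 27893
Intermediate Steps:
a(s, K) = 0 (a(s, K) = -7*0 = 0)
C(o) = (-79 + o)*(5 + o) (C(o) = (o - 79)*(5 + o) = (-79 + o)*(5 + o))
(C(-40) + a(69, 103)) + 23728 = ((-395 + (-40)² - 74*(-40)) + 0) + 23728 = ((-395 + 1600 + 2960) + 0) + 23728 = (4165 + 0) + 23728 = 4165 + 23728 = 27893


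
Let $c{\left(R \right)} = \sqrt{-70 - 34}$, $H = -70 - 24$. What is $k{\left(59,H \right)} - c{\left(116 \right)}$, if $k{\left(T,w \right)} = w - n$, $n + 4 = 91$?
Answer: $-181 - 2 i \sqrt{26} \approx -181.0 - 10.198 i$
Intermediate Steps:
$n = 87$ ($n = -4 + 91 = 87$)
$H = -94$
$c{\left(R \right)} = 2 i \sqrt{26}$ ($c{\left(R \right)} = \sqrt{-104} = 2 i \sqrt{26}$)
$k{\left(T,w \right)} = -87 + w$ ($k{\left(T,w \right)} = w - 87 = -87 + w$)
$k{\left(59,H \right)} - c{\left(116 \right)} = \left(-87 - 94\right) - 2 i \sqrt{26} = -181 - 2 i \sqrt{26}$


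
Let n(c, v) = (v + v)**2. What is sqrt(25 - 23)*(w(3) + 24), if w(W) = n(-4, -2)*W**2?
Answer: 168*sqrt(2) ≈ 237.59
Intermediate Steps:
n(c, v) = 4*v**2 (n(c, v) = (2*v)**2 = 4*v**2)
w(W) = 16*W**2 (w(W) = (4*(-2)**2)*W**2 = (4*4)*W**2 = 16*W**2)
sqrt(25 - 23)*(w(3) + 24) = sqrt(25 - 23)*(16*3**2 + 24) = sqrt(2)*(16*9 + 24) = sqrt(2)*(144 + 24) = sqrt(2)*168 = 168*sqrt(2)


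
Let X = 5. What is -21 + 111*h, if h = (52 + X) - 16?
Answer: 4530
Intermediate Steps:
h = 41 (h = (52 + 5) - 16 = 57 - 16 = 41)
-21 + 111*h = -21 + 111*41 = -21 + 4551 = 4530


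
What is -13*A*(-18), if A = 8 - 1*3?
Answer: 1170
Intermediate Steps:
A = 5 (A = 8 - 3 = 5)
-13*A*(-18) = -13*5*(-18) = -65*(-18) = 1170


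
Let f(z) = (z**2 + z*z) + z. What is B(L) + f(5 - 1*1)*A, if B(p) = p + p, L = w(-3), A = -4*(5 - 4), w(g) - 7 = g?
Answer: -136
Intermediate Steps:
w(g) = 7 + g
A = -4 (A = -4*1 = -4)
f(z) = z + 2*z**2 (f(z) = (z**2 + z**2) + z = 2*z**2 + z = z + 2*z**2)
L = 4 (L = 7 - 3 = 4)
B(p) = 2*p
B(L) + f(5 - 1*1)*A = 2*4 + ((5 - 1*1)*(1 + 2*(5 - 1*1)))*(-4) = 8 + ((5 - 1)*(1 + 2*(5 - 1)))*(-4) = 8 + (4*(1 + 2*4))*(-4) = 8 + (4*(1 + 8))*(-4) = 8 + (4*9)*(-4) = 8 + 36*(-4) = 8 - 144 = -136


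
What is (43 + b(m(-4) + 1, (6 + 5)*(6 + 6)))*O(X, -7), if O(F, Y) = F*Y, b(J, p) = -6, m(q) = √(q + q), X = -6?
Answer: 1554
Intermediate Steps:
m(q) = √2*√q (m(q) = √(2*q) = √2*√q)
(43 + b(m(-4) + 1, (6 + 5)*(6 + 6)))*O(X, -7) = (43 - 6)*(-6*(-7)) = 37*42 = 1554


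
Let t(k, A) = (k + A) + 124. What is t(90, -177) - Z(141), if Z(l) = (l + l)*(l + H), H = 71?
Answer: -59747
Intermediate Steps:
t(k, A) = 124 + A + k (t(k, A) = (A + k) + 124 = 124 + A + k)
Z(l) = 2*l*(71 + l) (Z(l) = (l + l)*(l + 71) = (2*l)*(71 + l) = 2*l*(71 + l))
t(90, -177) - Z(141) = (124 - 177 + 90) - 2*141*(71 + 141) = 37 - 2*141*212 = 37 - 1*59784 = 37 - 59784 = -59747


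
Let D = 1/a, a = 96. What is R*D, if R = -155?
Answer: -155/96 ≈ -1.6146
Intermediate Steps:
D = 1/96 ≈ 0.010417
R*D = -155*1/96 = -155/96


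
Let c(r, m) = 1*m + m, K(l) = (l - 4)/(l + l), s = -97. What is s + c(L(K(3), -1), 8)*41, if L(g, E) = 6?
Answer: 559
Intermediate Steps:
K(l) = (-4 + l)/(2*l) (K(l) = (-4 + l)/((2*l)) = (-4 + l)*(1/(2*l)) = (-4 + l)/(2*l))
c(r, m) = 2*m (c(r, m) = m + m = 2*m)
s + c(L(K(3), -1), 8)*41 = -97 + (2*8)*41 = -97 + 16*41 = -97 + 656 = 559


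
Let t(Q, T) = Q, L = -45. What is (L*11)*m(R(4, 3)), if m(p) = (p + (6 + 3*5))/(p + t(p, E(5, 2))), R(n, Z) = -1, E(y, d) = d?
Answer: 4950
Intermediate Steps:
m(p) = (21 + p)/(2*p) (m(p) = (p + (6 + 3*5))/(p + p) = (p + (6 + 15))/((2*p)) = (p + 21)*(1/(2*p)) = (21 + p)*(1/(2*p)) = (21 + p)/(2*p))
(L*11)*m(R(4, 3)) = (-45*11)*((½)*(21 - 1)/(-1)) = -495*(-1)*20/2 = -495*(-10) = 4950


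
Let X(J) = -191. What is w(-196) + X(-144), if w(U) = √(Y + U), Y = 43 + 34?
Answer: -191 + I*√119 ≈ -191.0 + 10.909*I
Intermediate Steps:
Y = 77
w(U) = √(77 + U)
w(-196) + X(-144) = √(77 - 196) - 191 = √(-119) - 191 = I*√119 - 191 = -191 + I*√119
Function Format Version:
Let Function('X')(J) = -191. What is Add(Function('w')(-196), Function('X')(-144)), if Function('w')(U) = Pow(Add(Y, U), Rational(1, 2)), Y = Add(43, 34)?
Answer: Add(-191, Mul(I, Pow(119, Rational(1, 2)))) ≈ Add(-191.00, Mul(10.909, I))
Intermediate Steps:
Y = 77
Function('w')(U) = Pow(Add(77, U), Rational(1, 2))
Add(Function('w')(-196), Function('X')(-144)) = Add(Pow(Add(77, -196), Rational(1, 2)), -191) = Add(Pow(-119, Rational(1, 2)), -191) = Add(Mul(I, Pow(119, Rational(1, 2))), -191) = Add(-191, Mul(I, Pow(119, Rational(1, 2))))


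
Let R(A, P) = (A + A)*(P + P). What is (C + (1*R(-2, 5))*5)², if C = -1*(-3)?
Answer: 38809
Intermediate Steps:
C = 3
R(A, P) = 4*A*P (R(A, P) = (2*A)*(2*P) = 4*A*P)
(C + (1*R(-2, 5))*5)² = (3 + (1*(4*(-2)*5))*5)² = (3 + (1*(-40))*5)² = (3 - 40*5)² = (3 - 200)² = (-197)² = 38809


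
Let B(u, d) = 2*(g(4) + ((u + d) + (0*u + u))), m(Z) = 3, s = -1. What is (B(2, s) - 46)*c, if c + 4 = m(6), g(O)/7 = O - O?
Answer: 40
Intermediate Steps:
g(O) = 0 (g(O) = 7*(O - O) = 7*0 = 0)
c = -1 (c = -4 + 3 = -1)
B(u, d) = 2*d + 4*u (B(u, d) = 2*(0 + ((u + d) + (0*u + u))) = 2*(0 + ((d + u) + (0 + u))) = 2*(0 + ((d + u) + u)) = 2*(0 + (d + 2*u)) = 2*(d + 2*u) = 2*d + 4*u)
(B(2, s) - 46)*c = ((2*(-1) + 4*2) - 46)*(-1) = ((-2 + 8) - 46)*(-1) = (6 - 46)*(-1) = -40*(-1) = 40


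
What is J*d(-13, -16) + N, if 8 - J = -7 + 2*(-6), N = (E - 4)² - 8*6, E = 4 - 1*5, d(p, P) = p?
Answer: -374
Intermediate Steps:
E = -1 (E = 4 - 5 = -1)
N = -23 (N = (-1 - 4)² - 8*6 = (-5)² - 48 = 25 - 48 = -23)
J = 27 (J = 8 - (-7 + 2*(-6)) = 8 - (-7 - 12) = 8 - 1*(-19) = 8 + 19 = 27)
J*d(-13, -16) + N = 27*(-13) - 23 = -351 - 23 = -374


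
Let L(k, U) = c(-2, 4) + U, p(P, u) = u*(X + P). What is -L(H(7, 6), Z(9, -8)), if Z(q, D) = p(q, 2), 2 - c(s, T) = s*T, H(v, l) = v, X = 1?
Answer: -30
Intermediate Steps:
c(s, T) = 2 - T*s (c(s, T) = 2 - s*T = 2 - T*s)
p(P, u) = u*(1 + P)
Z(q, D) = 2 + 2*q (Z(q, D) = 2*(1 + q) = 2 + 2*q)
L(k, U) = 10 + U (L(k, U) = (2 - 1*4*(-2)) + U = (2 + 8) + U = 10 + U)
-L(H(7, 6), Z(9, -8)) = -(10 + (2 + 2*9)) = -(10 + (2 + 18)) = -(10 + 20) = -1*30 = -30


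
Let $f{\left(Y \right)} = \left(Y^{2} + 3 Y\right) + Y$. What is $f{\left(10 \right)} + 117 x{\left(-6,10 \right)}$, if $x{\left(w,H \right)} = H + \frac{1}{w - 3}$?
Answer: $1297$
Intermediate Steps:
$x{\left(w,H \right)} = H + \frac{1}{-3 + w}$
$f{\left(Y \right)} = Y^{2} + 4 Y$
$f{\left(10 \right)} + 117 x{\left(-6,10 \right)} = 10 \left(4 + 10\right) + 117 \frac{1 - 30 + 10 \left(-6\right)}{-3 - 6} = 10 \cdot 14 + 117 \frac{1 - 30 - 60}{-9} = 140 + 117 \left(\left(- \frac{1}{9}\right) \left(-89\right)\right) = 140 + 117 \cdot \frac{89}{9} = 140 + 1157 = 1297$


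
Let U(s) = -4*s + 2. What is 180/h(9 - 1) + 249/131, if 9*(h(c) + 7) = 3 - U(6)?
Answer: -101379/2489 ≈ -40.731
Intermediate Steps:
U(s) = 2 - 4*s
h(c) = -38/9 (h(c) = -7 + (3 - (2 - 4*6))/9 = -7 + (3 - (2 - 24))/9 = -7 + (3 - 1*(-22))/9 = -7 + (3 + 22)/9 = -7 + (⅑)*25 = -7 + 25/9 = -38/9)
180/h(9 - 1) + 249/131 = 180/(-38/9) + 249/131 = 180*(-9/38) + 249*(1/131) = -810/19 + 249/131 = -101379/2489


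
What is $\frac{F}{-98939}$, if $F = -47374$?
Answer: $\frac{47374}{98939} \approx 0.47882$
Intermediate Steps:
$\frac{F}{-98939} = - \frac{47374}{-98939} = \left(-47374\right) \left(- \frac{1}{98939}\right) = \frac{47374}{98939}$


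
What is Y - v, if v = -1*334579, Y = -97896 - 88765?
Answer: 147918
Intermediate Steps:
Y = -186661
v = -334579
Y - v = -186661 - 1*(-334579) = -186661 + 334579 = 147918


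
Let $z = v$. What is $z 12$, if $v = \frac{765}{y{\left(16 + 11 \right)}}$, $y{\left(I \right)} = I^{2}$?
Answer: $\frac{340}{27} \approx 12.593$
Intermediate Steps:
$v = \frac{85}{81}$ ($v = \frac{765}{\left(16 + 11\right)^{2}} = \frac{765}{27^{2}} = \frac{765}{729} = 765 \cdot \frac{1}{729} = \frac{85}{81} \approx 1.0494$)
$z = \frac{85}{81} \approx 1.0494$
$z 12 = \frac{85}{81} \cdot 12 = \frac{340}{27}$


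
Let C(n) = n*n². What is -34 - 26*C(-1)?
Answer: -8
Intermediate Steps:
C(n) = n³
-34 - 26*C(-1) = -34 - 26*(-1)³ = -34 - 26*(-1) = -34 + 26 = -8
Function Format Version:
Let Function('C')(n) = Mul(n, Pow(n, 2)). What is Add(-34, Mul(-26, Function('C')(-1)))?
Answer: -8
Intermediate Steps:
Function('C')(n) = Pow(n, 3)
Add(-34, Mul(-26, Function('C')(-1))) = Add(-34, Mul(-26, Pow(-1, 3))) = Add(-34, Mul(-26, -1)) = Add(-34, 26) = -8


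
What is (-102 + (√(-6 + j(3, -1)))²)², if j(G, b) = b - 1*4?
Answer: 12769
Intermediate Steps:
j(G, b) = -4 + b (j(G, b) = b - 4 = -4 + b)
(-102 + (√(-6 + j(3, -1)))²)² = (-102 + (√(-6 + (-4 - 1)))²)² = (-102 + (√(-6 - 5))²)² = (-102 + (√(-11))²)² = (-102 + (I*√11)²)² = (-102 - 11)² = (-113)² = 12769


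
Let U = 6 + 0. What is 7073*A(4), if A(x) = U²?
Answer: 254628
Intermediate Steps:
U = 6
A(x) = 36 (A(x) = 6² = 36)
7073*A(4) = 7073*36 = 254628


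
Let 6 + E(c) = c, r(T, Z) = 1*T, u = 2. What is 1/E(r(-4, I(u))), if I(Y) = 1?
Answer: -1/10 ≈ -0.10000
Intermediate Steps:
r(T, Z) = T
E(c) = -6 + c
1/E(r(-4, I(u))) = 1/(-6 - 4) = 1/(-10) = -1/10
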